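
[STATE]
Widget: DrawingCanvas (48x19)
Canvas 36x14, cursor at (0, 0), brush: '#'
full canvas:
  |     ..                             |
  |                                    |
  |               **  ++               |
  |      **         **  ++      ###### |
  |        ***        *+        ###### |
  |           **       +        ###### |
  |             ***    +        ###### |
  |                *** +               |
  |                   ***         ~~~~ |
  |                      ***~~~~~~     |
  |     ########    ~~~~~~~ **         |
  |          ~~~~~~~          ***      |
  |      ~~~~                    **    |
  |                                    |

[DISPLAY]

+    ..                                         
                                                
               **  ++                           
      **         **  ++      ######             
        ***        *+        ######             
           **       +        ######             
             ***    +        ######             
                *** +                           
                   ***         ~~~~             
                      ***~~~~~~                 
     ########    ~~~~~~~ **                     
          ~~~~~~~          ***                  
      ~~~~                    **                
                                                
                                                
                                                
                                                
                                                
                                                


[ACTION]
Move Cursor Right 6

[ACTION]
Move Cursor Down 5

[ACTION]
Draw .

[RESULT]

     ..                                         
                                                
               **  ++                           
      **         **  ++      ######             
        ***        *+        ######             
      .    **       +        ######             
             ***    +        ######             
                *** +                           
                   ***         ~~~~             
                      ***~~~~~~                 
     ########    ~~~~~~~ **                     
          ~~~~~~~          ***                  
      ~~~~                    **                
                                                
                                                
                                                
                                                
                                                
                                                


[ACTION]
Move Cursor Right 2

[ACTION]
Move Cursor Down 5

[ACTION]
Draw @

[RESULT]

     ..                                         
                                                
               **  ++                           
      **         **  ++      ######             
        ***        *+        ######             
      .    **       +        ######             
             ***    +        ######             
                *** +                           
                   ***         ~~~~             
                      ***~~~~~~                 
     ###@####    ~~~~~~~ **                     
          ~~~~~~~          ***                  
      ~~~~                    **                
                                                
                                                
                                                
                                                
                                                
                                                


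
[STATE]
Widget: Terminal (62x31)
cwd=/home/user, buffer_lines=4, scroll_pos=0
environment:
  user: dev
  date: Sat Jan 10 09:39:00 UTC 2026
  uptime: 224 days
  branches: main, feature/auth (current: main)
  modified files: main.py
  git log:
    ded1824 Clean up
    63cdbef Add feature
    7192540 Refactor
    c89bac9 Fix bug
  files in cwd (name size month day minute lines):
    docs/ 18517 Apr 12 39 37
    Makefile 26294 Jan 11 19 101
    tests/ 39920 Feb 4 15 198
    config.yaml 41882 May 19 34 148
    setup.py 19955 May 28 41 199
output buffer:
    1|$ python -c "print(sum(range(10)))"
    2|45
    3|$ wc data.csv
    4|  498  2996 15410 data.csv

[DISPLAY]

$ python -c "print(sum(range(10)))"                           
45                                                            
$ wc data.csv                                                 
  498  2996 15410 data.csv                                    
$ █                                                           
                                                              
                                                              
                                                              
                                                              
                                                              
                                                              
                                                              
                                                              
                                                              
                                                              
                                                              
                                                              
                                                              
                                                              
                                                              
                                                              
                                                              
                                                              
                                                              
                                                              
                                                              
                                                              
                                                              
                                                              
                                                              
                                                              


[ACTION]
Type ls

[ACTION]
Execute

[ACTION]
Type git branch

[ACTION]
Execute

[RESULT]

$ python -c "print(sum(range(10)))"                           
45                                                            
$ wc data.csv                                                 
  498  2996 15410 data.csv                                    
$ ls                                                          
docs/  Makefile  tests/  config.yaml  setup.py                
$ git branch                                                  
* main                                                        
  feature/auth                                                
$ █                                                           
                                                              
                                                              
                                                              
                                                              
                                                              
                                                              
                                                              
                                                              
                                                              
                                                              
                                                              
                                                              
                                                              
                                                              
                                                              
                                                              
                                                              
                                                              
                                                              
                                                              
                                                              


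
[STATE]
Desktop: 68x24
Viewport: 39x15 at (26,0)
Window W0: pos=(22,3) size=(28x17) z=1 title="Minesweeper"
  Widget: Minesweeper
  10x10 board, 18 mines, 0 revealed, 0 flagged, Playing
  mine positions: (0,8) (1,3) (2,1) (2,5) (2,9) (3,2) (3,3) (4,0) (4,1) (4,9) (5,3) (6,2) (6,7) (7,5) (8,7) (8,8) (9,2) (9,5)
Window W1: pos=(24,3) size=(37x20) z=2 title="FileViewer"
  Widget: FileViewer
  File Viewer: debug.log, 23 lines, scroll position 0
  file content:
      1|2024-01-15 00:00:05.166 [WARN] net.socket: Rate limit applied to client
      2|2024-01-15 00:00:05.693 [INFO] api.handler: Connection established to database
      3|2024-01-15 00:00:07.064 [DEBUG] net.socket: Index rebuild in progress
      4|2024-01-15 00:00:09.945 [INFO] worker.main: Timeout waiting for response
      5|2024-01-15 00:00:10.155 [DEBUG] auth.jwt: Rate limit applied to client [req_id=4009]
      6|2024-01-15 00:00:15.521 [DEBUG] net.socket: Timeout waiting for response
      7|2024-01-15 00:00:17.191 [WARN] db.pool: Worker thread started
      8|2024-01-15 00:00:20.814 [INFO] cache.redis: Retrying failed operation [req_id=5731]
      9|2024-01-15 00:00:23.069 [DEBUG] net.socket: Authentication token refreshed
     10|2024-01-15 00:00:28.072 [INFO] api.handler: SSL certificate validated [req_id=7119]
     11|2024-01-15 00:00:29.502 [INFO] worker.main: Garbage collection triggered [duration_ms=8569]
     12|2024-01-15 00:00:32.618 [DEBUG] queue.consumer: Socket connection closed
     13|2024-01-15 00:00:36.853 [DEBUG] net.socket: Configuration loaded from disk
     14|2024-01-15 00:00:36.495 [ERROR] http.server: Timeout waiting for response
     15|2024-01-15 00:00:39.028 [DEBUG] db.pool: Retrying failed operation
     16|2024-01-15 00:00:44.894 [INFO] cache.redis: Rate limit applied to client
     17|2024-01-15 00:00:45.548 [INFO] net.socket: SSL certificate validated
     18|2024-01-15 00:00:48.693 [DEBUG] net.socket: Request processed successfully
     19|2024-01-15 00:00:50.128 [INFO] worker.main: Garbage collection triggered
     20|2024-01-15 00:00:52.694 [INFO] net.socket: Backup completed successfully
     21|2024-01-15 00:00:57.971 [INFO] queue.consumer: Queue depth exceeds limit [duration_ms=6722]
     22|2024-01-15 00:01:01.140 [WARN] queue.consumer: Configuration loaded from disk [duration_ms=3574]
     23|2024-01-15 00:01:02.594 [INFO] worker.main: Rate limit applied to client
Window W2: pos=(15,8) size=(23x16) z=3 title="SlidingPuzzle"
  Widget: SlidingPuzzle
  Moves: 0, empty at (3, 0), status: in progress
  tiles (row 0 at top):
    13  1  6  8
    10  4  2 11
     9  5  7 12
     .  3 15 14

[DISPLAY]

                                       
                                       
                                       
━━━━━━━━━━━━━━━━━━━━━━━━━━━━━━━━━━┓    
FileViewer                        ┃    
──────────────────────────────────┨    
024-01-15 00:00:05.166 [WARN] net▲┃    
024-01-15 00:00:05.693 [INFO] api█┃    
━━━━━━━━━━━┓:00:07.064 [DEBUG] ne░┃    
zzle       ┃:00:09.945 [INFO] wor░┃    
───────────┨:00:10.155 [DEBUG] au░┃    
┬────┬────┐┃:00:15.521 [DEBUG] ne░┃    
│  6 │  8 │┃:00:17.191 [WARN] db.░┃    
┼────┼────┤┃:00:20.814 [INFO] cac░┃    
│  2 │ 11 │┃:00:23.069 [DEBUG] ne░┃    


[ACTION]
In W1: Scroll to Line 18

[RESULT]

                                       
                                       
                                       
━━━━━━━━━━━━━━━━━━━━━━━━━━━━━━━━━━┓    
FileViewer                        ┃    
──────────────────────────────────┨    
024-01-15 00:00:20.814 [INFO] cac▲┃    
024-01-15 00:00:23.069 [DEBUG] ne░┃    
━━━━━━━━━━━┓:00:28.072 [INFO] api░┃    
zzle       ┃:00:29.502 [INFO] wor░┃    
───────────┨:00:32.618 [DEBUG] qu░┃    
┬────┬────┐┃:00:36.853 [DEBUG] ne░┃    
│  6 │  8 │┃:00:36.495 [ERROR] ht░┃    
┼────┼────┤┃:00:39.028 [DEBUG] db░┃    
│  2 │ 11 │┃:00:44.894 [INFO] cac░┃    


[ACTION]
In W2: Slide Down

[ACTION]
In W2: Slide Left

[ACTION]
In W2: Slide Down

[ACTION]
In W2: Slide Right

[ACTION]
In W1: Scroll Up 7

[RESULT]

                                       
                                       
                                       
━━━━━━━━━━━━━━━━━━━━━━━━━━━━━━━━━━┓    
FileViewer                        ┃    
──────────────────────────────────┨    
024-01-15 00:00:05.166 [WARN] net▲┃    
024-01-15 00:00:05.693 [INFO] api█┃    
━━━━━━━━━━━┓:00:07.064 [DEBUG] ne░┃    
zzle       ┃:00:09.945 [INFO] wor░┃    
───────────┨:00:10.155 [DEBUG] au░┃    
┬────┬────┐┃:00:15.521 [DEBUG] ne░┃    
│  6 │  8 │┃:00:17.191 [WARN] db.░┃    
┼────┼────┤┃:00:20.814 [INFO] cac░┃    
│  2 │ 11 │┃:00:23.069 [DEBUG] ne░┃    


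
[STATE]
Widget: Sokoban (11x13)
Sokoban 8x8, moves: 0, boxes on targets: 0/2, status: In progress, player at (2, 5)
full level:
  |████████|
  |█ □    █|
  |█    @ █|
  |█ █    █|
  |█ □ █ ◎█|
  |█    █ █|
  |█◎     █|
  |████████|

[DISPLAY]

████████   
█ □    █   
█    @ █   
█ █    █   
█ □ █ ◎█   
█    █ █   
█◎     █   
████████   
Moves: 0  0
           
           
           
           


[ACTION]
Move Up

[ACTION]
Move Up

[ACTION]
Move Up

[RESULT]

████████   
█ □  @ █   
█      █   
█ █    █   
█ □ █ ◎█   
█    █ █   
█◎     █   
████████   
Moves: 1  0
           
           
           
           


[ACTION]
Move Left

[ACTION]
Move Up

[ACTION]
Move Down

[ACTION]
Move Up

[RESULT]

████████   
█ □ @  █   
█      █   
█ █    █   
█ □ █ ◎█   
█    █ █   
█◎     █   
████████   
Moves: 4  0
           
           
           
           


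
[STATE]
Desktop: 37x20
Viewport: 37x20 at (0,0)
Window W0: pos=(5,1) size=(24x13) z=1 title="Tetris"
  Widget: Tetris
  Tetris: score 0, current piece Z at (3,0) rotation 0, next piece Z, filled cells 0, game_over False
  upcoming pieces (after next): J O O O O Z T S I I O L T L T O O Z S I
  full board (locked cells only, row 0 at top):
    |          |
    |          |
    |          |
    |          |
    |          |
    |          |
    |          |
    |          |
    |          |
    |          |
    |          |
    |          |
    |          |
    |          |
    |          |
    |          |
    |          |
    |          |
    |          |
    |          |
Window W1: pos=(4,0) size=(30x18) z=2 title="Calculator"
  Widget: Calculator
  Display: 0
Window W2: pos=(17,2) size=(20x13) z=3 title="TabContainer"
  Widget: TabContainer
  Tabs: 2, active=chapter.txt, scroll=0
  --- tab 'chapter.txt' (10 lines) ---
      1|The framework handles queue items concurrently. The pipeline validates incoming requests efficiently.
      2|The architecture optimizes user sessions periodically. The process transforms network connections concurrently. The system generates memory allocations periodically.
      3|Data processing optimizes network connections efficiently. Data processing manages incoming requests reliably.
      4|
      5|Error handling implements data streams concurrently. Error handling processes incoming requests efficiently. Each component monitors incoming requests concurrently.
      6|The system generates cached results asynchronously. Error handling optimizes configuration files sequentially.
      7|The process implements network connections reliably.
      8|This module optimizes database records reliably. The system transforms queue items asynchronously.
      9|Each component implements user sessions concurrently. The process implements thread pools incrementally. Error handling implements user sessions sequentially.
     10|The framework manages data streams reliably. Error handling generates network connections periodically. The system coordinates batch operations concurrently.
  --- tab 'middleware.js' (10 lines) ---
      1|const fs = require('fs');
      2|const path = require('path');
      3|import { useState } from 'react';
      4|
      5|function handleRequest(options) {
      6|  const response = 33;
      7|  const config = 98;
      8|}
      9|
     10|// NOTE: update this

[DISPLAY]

    ┏━━━━━━━━━━━━━━━━━━━━━━━━━━━━┓   
    ┃ Calculator                 ┃   
    ┠────────────┏━━━━━━━━━━━━━━━━━━┓
    ┃            ┃ TabContainer     ┃
    ┃┌───┬───┬───┠──────────────────┨
    ┃│ 7 │ 8 │ 9 ┃[chapter.txt]│ mid┃
    ┃├───┼───┼───┃──────────────────┃
    ┃│ 4 │ 5 │ 6 ┃The framework hand┃
    ┃├───┼───┼───┃The architecture o┃
    ┃│ 1 │ 2 │ 3 ┃Data processing op┃
    ┃├───┼───┼───┃                  ┃
    ┃│ 0 │ . │ = ┃Error handling imp┃
    ┃├───┼───┼───┃The system generat┃
    ┃│ C │ MC│ MR┃The process implem┃
    ┃└───┴───┴───┗━━━━━━━━━━━━━━━━━━┛
    ┃                            ┃   
    ┃                            ┃   
    ┗━━━━━━━━━━━━━━━━━━━━━━━━━━━━┛   
                                     
                                     


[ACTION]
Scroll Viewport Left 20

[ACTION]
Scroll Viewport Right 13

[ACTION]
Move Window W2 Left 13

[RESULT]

    ┏━━━━━━━━━━━━━━━━━━━━━━━━━━━━┓   
    ┃ Calculator                 ┃   
    ┏━━━━━━━━━━━━━━━━━━┓─────────┨   
    ┃ TabContainer     ┃        0┃   
    ┠──────────────────┨         ┃   
    ┃[chapter.txt]│ mid┃         ┃   
    ┃──────────────────┃         ┃   
    ┃The framework hand┃         ┃   
    ┃The architecture o┃         ┃   
    ┃Data processing op┃         ┃   
    ┃                  ┃         ┃   
    ┃Error handling imp┃         ┃   
    ┃The system generat┃         ┃   
    ┃The process implem┃         ┃   
    ┗━━━━━━━━━━━━━━━━━━┛         ┃   
    ┃                            ┃   
    ┃                            ┃   
    ┗━━━━━━━━━━━━━━━━━━━━━━━━━━━━┛   
                                     
                                     


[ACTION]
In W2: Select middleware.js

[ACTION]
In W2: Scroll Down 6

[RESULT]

    ┏━━━━━━━━━━━━━━━━━━━━━━━━━━━━┓   
    ┃ Calculator                 ┃   
    ┏━━━━━━━━━━━━━━━━━━┓─────────┨   
    ┃ TabContainer     ┃        0┃   
    ┠──────────────────┨         ┃   
    ┃ chapter.txt │[mid┃         ┃   
    ┃──────────────────┃         ┃   
    ┃  const config = 9┃         ┃   
    ┃}                 ┃         ┃   
    ┃                  ┃         ┃   
    ┃// NOTE: update th┃         ┃   
    ┃                  ┃         ┃   
    ┃                  ┃         ┃   
    ┃                  ┃         ┃   
    ┗━━━━━━━━━━━━━━━━━━┛         ┃   
    ┃                            ┃   
    ┃                            ┃   
    ┗━━━━━━━━━━━━━━━━━━━━━━━━━━━━┛   
                                     
                                     


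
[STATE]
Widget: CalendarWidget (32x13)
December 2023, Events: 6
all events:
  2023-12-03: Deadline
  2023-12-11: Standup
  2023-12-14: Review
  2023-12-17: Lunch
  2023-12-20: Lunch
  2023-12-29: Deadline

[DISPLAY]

         December 2023          
Mo Tu We Th Fr Sa Su            
             1  2  3*           
 4  5  6  7  8  9 10            
11* 12 13 14* 15 16 17*         
18 19 20* 21 22 23 24           
25 26 27 28 29* 30 31           
                                
                                
                                
                                
                                
                                


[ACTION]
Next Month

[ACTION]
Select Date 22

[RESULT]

          January 2024          
Mo Tu We Th Fr Sa Su            
 1  2  3  4  5  6  7            
 8  9 10 11 12 13 14            
15 16 17 18 19 20 21            
[22] 23 24 25 26 27 28          
29 30 31                        
                                
                                
                                
                                
                                
                                


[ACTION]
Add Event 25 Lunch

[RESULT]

          January 2024          
Mo Tu We Th Fr Sa Su            
 1  2  3  4  5  6  7            
 8  9 10 11 12 13 14            
15 16 17 18 19 20 21            
[22] 23 24 25* 26 27 28         
29 30 31                        
                                
                                
                                
                                
                                
                                


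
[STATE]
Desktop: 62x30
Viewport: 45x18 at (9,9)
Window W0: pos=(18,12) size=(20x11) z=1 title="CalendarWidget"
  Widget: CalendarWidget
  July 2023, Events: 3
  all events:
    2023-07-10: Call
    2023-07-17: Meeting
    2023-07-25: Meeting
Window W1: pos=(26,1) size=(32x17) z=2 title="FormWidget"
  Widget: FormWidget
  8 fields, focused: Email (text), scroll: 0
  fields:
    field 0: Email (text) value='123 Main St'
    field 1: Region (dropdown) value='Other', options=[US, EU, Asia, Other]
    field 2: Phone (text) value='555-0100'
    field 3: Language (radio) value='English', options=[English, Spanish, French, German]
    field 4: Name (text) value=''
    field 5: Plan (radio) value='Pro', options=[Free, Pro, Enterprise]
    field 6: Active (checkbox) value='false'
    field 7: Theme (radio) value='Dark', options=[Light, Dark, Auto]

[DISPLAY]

                 ┃  Plan:       ( ) Free  (●)
                 ┃  Active:     [ ]          
                 ┃  Theme:      ( ) Light  (●
         ┏━━━━━━━┃                           
         ┃ Calend┃                           
         ┠───────┃                           
         ┃    Jul┃                           
         ┃Mo Tu W┃                           
         ┃       ┗━━━━━━━━━━━━━━━━━━━━━━━━━━━
         ┃ 3  4  5  6  7  8 ┃                
         ┃10* 11 12 13 14 15┃                
         ┃17* 18 19 20 21 22┃                
         ┃24 25* 26 27 28 29┃                
         ┗━━━━━━━━━━━━━━━━━━┛                
                                             
                                             
                                             
                                             


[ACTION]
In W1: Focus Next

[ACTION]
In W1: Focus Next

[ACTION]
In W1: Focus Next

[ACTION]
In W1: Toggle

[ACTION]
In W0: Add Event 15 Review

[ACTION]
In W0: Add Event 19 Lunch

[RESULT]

                 ┃  Plan:       ( ) Free  (●)
                 ┃  Active:     [ ]          
                 ┃  Theme:      ( ) Light  (●
         ┏━━━━━━━┃                           
         ┃ Calend┃                           
         ┠───────┃                           
         ┃    Jul┃                           
         ┃Mo Tu W┃                           
         ┃       ┗━━━━━━━━━━━━━━━━━━━━━━━━━━━
         ┃ 3  4  5  6  7  8 ┃                
         ┃10* 11 12 13 14 15┃                
         ┃17* 18 19* 20 21 2┃                
         ┃24 25* 26 27 28 29┃                
         ┗━━━━━━━━━━━━━━━━━━┛                
                                             
                                             
                                             
                                             


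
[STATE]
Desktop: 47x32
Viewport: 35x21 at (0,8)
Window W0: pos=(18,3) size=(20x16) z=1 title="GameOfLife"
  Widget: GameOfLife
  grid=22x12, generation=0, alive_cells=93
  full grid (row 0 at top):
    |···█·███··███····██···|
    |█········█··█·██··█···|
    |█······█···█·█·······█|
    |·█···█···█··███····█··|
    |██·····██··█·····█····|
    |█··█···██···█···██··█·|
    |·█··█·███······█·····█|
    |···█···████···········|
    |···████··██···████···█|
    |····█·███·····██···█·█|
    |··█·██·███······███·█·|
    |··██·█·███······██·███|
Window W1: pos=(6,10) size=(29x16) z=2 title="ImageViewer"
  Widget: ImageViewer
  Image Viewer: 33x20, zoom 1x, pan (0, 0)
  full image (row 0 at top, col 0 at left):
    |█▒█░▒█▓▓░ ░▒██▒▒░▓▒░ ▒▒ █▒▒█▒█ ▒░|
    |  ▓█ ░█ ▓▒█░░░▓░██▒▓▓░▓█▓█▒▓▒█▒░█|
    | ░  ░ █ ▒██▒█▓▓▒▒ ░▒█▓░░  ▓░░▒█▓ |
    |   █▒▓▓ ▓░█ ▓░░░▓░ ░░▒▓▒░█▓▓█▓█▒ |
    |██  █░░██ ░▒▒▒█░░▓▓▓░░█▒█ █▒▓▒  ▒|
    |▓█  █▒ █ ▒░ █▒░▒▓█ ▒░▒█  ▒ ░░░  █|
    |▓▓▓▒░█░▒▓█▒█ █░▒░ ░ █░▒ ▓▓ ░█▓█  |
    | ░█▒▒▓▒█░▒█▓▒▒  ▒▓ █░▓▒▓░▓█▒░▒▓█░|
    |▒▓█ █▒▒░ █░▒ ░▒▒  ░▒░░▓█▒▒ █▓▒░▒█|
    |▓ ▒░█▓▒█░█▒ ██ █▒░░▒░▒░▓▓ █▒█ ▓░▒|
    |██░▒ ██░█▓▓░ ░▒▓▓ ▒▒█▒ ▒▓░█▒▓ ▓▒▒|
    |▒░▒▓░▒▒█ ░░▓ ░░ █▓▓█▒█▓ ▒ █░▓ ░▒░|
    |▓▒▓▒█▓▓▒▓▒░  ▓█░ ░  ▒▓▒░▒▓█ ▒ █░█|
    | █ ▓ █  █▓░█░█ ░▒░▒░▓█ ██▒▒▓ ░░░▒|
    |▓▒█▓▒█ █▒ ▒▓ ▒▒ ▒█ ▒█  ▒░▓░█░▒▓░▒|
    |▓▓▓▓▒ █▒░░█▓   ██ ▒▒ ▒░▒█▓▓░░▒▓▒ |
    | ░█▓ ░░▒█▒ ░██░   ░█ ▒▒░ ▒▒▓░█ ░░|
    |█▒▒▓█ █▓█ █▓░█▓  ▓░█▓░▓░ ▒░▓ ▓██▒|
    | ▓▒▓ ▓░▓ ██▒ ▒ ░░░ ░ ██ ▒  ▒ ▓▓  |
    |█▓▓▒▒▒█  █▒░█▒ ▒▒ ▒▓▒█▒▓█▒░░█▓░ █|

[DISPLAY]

                  ┃·······█··█·██··
                  ┃·····█···█·█····
      ┏━━━━━━━━━━━━━━━━━━━━━━━━━━━┓
      ┃ ImageViewer               ┃
      ┠───────────────────────────┨
      ┃█▒█░▒█▓▓░ ░▒██▒▒░▓▒░ ▒▒ █▒▒┃
      ┃  ▓█ ░█ ▓▒█░░░▓░██▒▓▓░▓█▓█▒┃
      ┃ ░  ░ █ ▒██▒█▓▓▒▒ ░▒█▓░░  ▓┃
      ┃   █▒▓▓ ▓░█ ▓░░░▓░ ░░▒▓▒░█▓┃
      ┃██  █░░██ ░▒▒▒█░░▓▓▓░░█▒█ █┃
      ┃▓█  █▒ █ ▒░ █▒░▒▓█ ▒░▒█  ▒ ┃
      ┃▓▓▓▒░█░▒▓█▒█ █░▒░ ░ █░▒ ▓▓ ┃
      ┃ ░█▒▒▓▒█░▒█▓▒▒  ▒▓ █░▓▒▓░▓█┃
      ┃▒▓█ █▒▒░ █░▒ ░▒▒  ░▒░░▓█▒▒ ┃
      ┃▓ ▒░█▓▒█░█▒ ██ █▒░░▒░▒░▓▓ █┃
      ┃██░▒ ██░█▓▓░ ░▒▓▓ ▒▒█▒ ▒▓░█┃
      ┃▒░▒▓░▒▒█ ░░▓ ░░ █▓▓█▒█▓ ▒ █┃
      ┗━━━━━━━━━━━━━━━━━━━━━━━━━━━┛
                                   
                                   
                                   


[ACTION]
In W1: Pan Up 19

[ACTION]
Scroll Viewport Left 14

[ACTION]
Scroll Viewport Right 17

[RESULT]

      ┃·······█··█·██··█·┃         
      ┃·····█···█·█······┃         
━━━━━━━━━━━━━━━━━━━━━━┓·█┃         
eViewer               ┃··┃         
──────────────────────┨··┃         
█▓▓░ ░▒██▒▒░▓▒░ ▒▒ █▒▒┃··┃         
░█ ▓▒█░░░▓░██▒▓▓░▓█▓█▒┃··┃         
 █ ▒██▒█▓▓▒▒ ░▒█▓░░  ▓┃··┃         
▓▓ ▓░█ ▓░░░▓░ ░░▒▓▒░█▓┃·█┃         
░░██ ░▒▒▒█░░▓▓▓░░█▒█ █┃█·┃         
▒ █ ▒░ █▒░▒▓█ ▒░▒█  ▒ ┃━━┛         
█░▒▓█▒█ █░▒░ ░ █░▒ ▓▓ ┃            
▓▒█░▒█▓▒▒  ▒▓ █░▓▒▓░▓█┃            
▒▒░ █░▒ ░▒▒  ░▒░░▓█▒▒ ┃            
▓▒█░█▒ ██ █▒░░▒░▒░▓▓ █┃            
██░█▓▓░ ░▒▓▓ ▒▒█▒ ▒▓░█┃            
▒▒█ ░░▓ ░░ █▓▓█▒█▓ ▒ █┃            
━━━━━━━━━━━━━━━━━━━━━━┛            
                                   
                                   
                                   


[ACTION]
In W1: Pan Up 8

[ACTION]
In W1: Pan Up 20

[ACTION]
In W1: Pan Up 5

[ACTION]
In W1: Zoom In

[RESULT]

      ┃·······█··█·██··█·┃         
      ┃·····█···█·█······┃         
━━━━━━━━━━━━━━━━━━━━━━┓·█┃         
eViewer               ┃··┃         
──────────────────────┨··┃         
█░░▒▒██▓▓▓▓░░  ░░▒▒███┃··┃         
█░░▒▒██▓▓▓▓░░  ░░▒▒███┃··┃         
▓██  ░░██  ▓▓▒▒██░░░░░┃··┃         
▓██  ░░██  ▓▓▒▒██░░░░░┃·█┃         
   ░░  ██  ▒▒████▒▒██▓┃█·┃         
   ░░  ██  ▒▒████▒▒██▓┃━━┛         
 ██▒▒▓▓▓▓  ▓▓░░██  ▓▓░┃            
 ██▒▒▓▓▓▓  ▓▓░░██  ▓▓░┃            
   ██░░░░████  ░░▒▒▒▒▒┃            
   ██░░░░████  ░░▒▒▒▒▒┃            
   ██▒▒  ██  ▒▒░░  ██▒┃            
   ██▒▒  ██  ▒▒░░  ██▒┃            
━━━━━━━━━━━━━━━━━━━━━━┛            
                                   
                                   
                                   


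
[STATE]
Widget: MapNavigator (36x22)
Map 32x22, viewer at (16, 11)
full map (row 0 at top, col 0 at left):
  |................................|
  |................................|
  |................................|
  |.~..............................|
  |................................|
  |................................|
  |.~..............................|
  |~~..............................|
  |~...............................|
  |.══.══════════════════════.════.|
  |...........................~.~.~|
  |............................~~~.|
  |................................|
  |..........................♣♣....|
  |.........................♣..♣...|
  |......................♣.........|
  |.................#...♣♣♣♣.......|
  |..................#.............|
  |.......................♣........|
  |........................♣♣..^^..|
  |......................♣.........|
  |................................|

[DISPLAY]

  ................................  
  ................................  
  ................................  
  .~..............................  
  ................................  
  ................................  
  .~..............................  
  ~~..............................  
  ~...............................  
  .══.══════════════════════.════.  
  ...........................~.~.~  
  ................@...........~~~.  
  ................................  
  ..........................♣♣....  
  .........................♣..♣...  
  ......................♣.........  
  .................#...♣♣♣♣.......  
  ..................#.............  
  .......................♣........  
  ........................♣♣..^^..  
  ......................♣.........  
  ................................  


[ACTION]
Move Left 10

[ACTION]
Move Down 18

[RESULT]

            ........................
            ........................
            ........................
            ........................
            ........................
            ......................♣.
            .................#...♣♣♣
            ..................#.....
            .......................♣
            ........................
            ......................♣.
            ......@.................
                                    
                                    
                                    
                                    
                                    
                                    
                                    
                                    
                                    
                                    


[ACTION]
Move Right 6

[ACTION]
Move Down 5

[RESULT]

      ...........................~.~
      ............................~~
      ..............................
      ..........................♣♣..
      .........................♣..♣.
      ......................♣.......
      .................#...♣♣♣♣.....
      ..................#...........
      .......................♣......
      ........................♣♣..^^
      ......................♣.......
      ............@.................
                                    
                                    
                                    
                                    
                                    
                                    
                                    
                                    
                                    
                                    


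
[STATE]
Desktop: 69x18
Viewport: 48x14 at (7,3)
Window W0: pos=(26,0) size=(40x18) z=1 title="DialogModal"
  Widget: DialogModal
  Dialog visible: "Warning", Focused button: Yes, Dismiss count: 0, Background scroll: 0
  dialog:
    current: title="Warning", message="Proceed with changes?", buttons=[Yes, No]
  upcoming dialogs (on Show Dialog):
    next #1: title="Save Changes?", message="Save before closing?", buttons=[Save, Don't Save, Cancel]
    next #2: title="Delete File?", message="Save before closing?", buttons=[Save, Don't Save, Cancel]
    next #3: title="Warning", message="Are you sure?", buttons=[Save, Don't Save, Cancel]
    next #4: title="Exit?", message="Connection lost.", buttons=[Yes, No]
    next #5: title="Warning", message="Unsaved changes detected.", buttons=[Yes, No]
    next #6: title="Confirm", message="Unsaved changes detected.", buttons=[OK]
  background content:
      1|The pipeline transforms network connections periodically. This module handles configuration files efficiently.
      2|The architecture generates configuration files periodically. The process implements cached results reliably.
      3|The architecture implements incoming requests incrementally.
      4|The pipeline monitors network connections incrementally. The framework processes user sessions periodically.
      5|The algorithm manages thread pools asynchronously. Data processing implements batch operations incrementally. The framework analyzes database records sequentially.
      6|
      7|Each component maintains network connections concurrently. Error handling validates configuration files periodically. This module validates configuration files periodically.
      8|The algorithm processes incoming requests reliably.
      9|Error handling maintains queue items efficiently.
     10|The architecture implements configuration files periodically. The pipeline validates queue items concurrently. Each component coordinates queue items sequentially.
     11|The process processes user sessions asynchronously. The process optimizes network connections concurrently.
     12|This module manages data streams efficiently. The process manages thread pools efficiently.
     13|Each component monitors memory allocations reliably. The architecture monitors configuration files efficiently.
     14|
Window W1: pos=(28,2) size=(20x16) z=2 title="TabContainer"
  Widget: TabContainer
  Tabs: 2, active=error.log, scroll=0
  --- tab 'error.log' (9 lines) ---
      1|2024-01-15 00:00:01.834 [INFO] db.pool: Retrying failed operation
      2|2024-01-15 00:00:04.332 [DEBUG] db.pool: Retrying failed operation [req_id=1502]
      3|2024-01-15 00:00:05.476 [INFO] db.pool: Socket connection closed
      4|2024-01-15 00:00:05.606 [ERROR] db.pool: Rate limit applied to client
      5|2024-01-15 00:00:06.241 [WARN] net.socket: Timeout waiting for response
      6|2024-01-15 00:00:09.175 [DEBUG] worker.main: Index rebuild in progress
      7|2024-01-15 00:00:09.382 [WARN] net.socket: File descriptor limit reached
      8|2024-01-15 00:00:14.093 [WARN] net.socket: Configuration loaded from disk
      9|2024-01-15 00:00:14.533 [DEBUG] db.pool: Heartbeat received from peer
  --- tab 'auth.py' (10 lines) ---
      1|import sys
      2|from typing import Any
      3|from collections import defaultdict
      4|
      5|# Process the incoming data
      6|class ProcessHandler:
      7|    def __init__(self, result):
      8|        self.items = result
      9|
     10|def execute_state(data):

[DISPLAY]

                   ┃T┃ TabContainer     ┃ms netw
                   ┃T┠──────────────────┨rates c
                   ┃T┃[error.log]│ auth.┃ements 
                   ┃T┃──────────────────┃ networ
                   ┃T┃2024-01-15 00:00:0┃───────
                   ┃ ┃2024-01-15 00:00:0┃g      
                   ┃E┃2024-01-15 00:00:0┃changes
                   ┃T┃2024-01-15 00:00:0┃No     
                   ┃E┃2024-01-15 00:00:0┃───────
                   ┃T┃2024-01-15 00:00:0┃ements 
                   ┃T┃2024-01-15 00:00:0┃ user s
                   ┃T┃2024-01-15 00:00:1┃ata str
                   ┃E┃2024-01-15 00:00:1┃rs memo
                   ┃ ┃                  ┃       


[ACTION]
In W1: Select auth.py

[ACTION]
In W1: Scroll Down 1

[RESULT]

                   ┃T┃ TabContainer     ┃ms netw
                   ┃T┠──────────────────┨rates c
                   ┃T┃ error.log │[auth.┃ements 
                   ┃T┃──────────────────┃ networ
                   ┃T┃from typing import┃───────
                   ┃ ┃from collections i┃g      
                   ┃E┃                  ┃changes
                   ┃T┃# Process the inco┃No     
                   ┃E┃class ProcessHandl┃───────
                   ┃T┃    def __init__(s┃ements 
                   ┃T┃        self.items┃ user s
                   ┃T┃                  ┃ata str
                   ┃E┃def execute_state(┃rs memo
                   ┃ ┃                  ┃       


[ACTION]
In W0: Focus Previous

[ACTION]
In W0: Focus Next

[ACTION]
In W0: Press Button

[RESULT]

                   ┃T┃ TabContainer     ┃ms netw
                   ┃T┠──────────────────┨rates c
                   ┃T┃ error.log │[auth.┃ements 
                   ┃T┃──────────────────┃ networ
                   ┃T┃from typing import┃ thread
                   ┃ ┃from collections i┃       
                   ┃E┃                  ┃ins net
                   ┃T┃# Process the inco┃es inco
                   ┃E┃class ProcessHandl┃ins que
                   ┃T┃    def __init__(s┃ements 
                   ┃T┃        self.items┃ user s
                   ┃T┃                  ┃ata str
                   ┃E┃def execute_state(┃rs memo
                   ┃ ┃                  ┃       
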